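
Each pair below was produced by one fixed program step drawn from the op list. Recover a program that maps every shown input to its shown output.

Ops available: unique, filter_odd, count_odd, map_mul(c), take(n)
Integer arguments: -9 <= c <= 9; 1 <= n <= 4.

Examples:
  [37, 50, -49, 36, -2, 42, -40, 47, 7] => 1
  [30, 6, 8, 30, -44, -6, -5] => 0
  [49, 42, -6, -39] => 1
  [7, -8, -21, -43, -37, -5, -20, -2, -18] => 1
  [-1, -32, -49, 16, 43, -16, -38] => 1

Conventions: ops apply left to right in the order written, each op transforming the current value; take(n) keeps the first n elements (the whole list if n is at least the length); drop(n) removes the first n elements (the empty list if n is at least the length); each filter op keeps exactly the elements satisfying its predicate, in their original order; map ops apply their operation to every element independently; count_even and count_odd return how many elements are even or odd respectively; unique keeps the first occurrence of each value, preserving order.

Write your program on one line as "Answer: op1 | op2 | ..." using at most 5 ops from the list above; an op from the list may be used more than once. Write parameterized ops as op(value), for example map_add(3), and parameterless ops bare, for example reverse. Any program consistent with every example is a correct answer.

take(1) | map_mul(-9) | map_mul(-1) | count_odd

Check, running the answer program on each example:
  [37, 50, -49, 36, -2, 42, -40, 47, 7] -> [37] -> [-333] -> [333] -> 1
  [30, 6, 8, 30, -44, -6, -5] -> [30] -> [-270] -> [270] -> 0
  [49, 42, -6, -39] -> [49] -> [-441] -> [441] -> 1
  [7, -8, -21, -43, -37, -5, -20, -2, -18] -> [7] -> [-63] -> [63] -> 1
  [-1, -32, -49, 16, 43, -16, -38] -> [-1] -> [9] -> [-9] -> 1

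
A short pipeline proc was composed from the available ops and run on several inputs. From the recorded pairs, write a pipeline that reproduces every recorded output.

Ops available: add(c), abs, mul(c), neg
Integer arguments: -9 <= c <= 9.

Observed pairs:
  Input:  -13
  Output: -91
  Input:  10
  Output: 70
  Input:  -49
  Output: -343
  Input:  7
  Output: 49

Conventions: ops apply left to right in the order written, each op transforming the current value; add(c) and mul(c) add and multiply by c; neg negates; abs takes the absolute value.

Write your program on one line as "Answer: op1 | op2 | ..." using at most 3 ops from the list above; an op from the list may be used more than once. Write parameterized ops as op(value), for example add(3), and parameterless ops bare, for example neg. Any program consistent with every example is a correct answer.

neg | mul(7) | neg

Check, running the answer program on each example:
  -13 -> 13 -> 91 -> -91
  10 -> -10 -> -70 -> 70
  -49 -> 49 -> 343 -> -343
  7 -> -7 -> -49 -> 49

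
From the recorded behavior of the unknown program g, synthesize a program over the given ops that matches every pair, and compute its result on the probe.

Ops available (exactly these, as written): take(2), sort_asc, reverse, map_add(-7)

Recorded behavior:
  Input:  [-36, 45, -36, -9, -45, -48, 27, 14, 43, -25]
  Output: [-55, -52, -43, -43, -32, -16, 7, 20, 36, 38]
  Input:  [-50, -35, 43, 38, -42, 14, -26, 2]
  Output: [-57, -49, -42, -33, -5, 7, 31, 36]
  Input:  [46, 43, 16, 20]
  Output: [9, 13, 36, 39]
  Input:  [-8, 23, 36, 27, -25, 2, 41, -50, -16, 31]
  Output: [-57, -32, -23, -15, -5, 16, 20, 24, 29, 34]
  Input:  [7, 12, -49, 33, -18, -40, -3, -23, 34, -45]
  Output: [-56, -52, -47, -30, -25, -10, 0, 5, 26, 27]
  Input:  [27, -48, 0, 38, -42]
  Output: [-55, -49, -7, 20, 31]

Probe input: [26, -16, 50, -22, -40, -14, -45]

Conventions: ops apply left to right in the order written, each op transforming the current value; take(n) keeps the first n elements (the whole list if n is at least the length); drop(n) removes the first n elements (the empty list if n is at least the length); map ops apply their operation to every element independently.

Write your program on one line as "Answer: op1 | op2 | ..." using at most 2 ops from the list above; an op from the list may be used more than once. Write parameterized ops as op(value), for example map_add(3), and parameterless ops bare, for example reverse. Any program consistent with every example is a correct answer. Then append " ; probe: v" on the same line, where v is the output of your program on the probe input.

map_add(-7) | sort_asc ; probe: [-52, -47, -29, -23, -21, 19, 43]

Check, running the answer program on each example:
  [-36, 45, -36, -9, -45, -48, 27, 14, 43, -25] -> [-43, 38, -43, -16, -52, -55, 20, 7, 36, -32] -> [-55, -52, -43, -43, -32, -16, 7, 20, 36, 38]
  [-50, -35, 43, 38, -42, 14, -26, 2] -> [-57, -42, 36, 31, -49, 7, -33, -5] -> [-57, -49, -42, -33, -5, 7, 31, 36]
  [46, 43, 16, 20] -> [39, 36, 9, 13] -> [9, 13, 36, 39]
  [-8, 23, 36, 27, -25, 2, 41, -50, -16, 31] -> [-15, 16, 29, 20, -32, -5, 34, -57, -23, 24] -> [-57, -32, -23, -15, -5, 16, 20, 24, 29, 34]
  [7, 12, -49, 33, -18, -40, -3, -23, 34, -45] -> [0, 5, -56, 26, -25, -47, -10, -30, 27, -52] -> [-56, -52, -47, -30, -25, -10, 0, 5, 26, 27]
  [27, -48, 0, 38, -42] -> [20, -55, -7, 31, -49] -> [-55, -49, -7, 20, 31]
  probe: [26, -16, 50, -22, -40, -14, -45] -> [19, -23, 43, -29, -47, -21, -52] -> [-52, -47, -29, -23, -21, 19, 43]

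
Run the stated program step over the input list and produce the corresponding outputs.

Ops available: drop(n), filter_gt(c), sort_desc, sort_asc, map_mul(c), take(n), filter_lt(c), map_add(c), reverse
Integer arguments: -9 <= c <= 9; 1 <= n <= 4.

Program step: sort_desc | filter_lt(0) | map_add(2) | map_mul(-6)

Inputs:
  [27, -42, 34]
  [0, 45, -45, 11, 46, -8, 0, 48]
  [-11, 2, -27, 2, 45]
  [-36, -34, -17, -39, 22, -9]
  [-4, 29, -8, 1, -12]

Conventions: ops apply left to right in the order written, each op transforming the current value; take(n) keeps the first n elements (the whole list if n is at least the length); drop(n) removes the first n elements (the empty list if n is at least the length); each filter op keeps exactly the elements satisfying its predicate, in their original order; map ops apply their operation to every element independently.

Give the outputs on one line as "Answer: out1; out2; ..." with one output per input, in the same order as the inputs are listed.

[240]; [36, 258]; [54, 150]; [42, 90, 192, 204, 222]; [12, 36, 60]

Execution, op by op:
  [27, -42, 34] -> [34, 27, -42] -> [-42] -> [-40] -> [240]
  [0, 45, -45, 11, 46, -8, 0, 48] -> [48, 46, 45, 11, 0, 0, -8, -45] -> [-8, -45] -> [-6, -43] -> [36, 258]
  [-11, 2, -27, 2, 45] -> [45, 2, 2, -11, -27] -> [-11, -27] -> [-9, -25] -> [54, 150]
  [-36, -34, -17, -39, 22, -9] -> [22, -9, -17, -34, -36, -39] -> [-9, -17, -34, -36, -39] -> [-7, -15, -32, -34, -37] -> [42, 90, 192, 204, 222]
  [-4, 29, -8, 1, -12] -> [29, 1, -4, -8, -12] -> [-4, -8, -12] -> [-2, -6, -10] -> [12, 36, 60]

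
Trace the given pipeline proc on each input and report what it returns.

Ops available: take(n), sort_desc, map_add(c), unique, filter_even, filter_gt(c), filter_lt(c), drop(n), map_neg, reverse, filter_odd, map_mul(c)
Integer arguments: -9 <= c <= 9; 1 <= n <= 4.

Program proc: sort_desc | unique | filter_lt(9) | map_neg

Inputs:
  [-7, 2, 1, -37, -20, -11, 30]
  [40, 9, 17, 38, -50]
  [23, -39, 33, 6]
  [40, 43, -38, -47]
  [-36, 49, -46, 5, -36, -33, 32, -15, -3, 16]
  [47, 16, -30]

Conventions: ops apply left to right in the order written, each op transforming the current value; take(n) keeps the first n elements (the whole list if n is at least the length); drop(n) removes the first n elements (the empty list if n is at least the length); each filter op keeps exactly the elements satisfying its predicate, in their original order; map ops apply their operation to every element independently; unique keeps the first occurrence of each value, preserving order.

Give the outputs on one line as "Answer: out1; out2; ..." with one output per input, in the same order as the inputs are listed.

Execution, op by op:
  [-7, 2, 1, -37, -20, -11, 30] -> [30, 2, 1, -7, -11, -20, -37] -> [30, 2, 1, -7, -11, -20, -37] -> [2, 1, -7, -11, -20, -37] -> [-2, -1, 7, 11, 20, 37]
  [40, 9, 17, 38, -50] -> [40, 38, 17, 9, -50] -> [40, 38, 17, 9, -50] -> [-50] -> [50]
  [23, -39, 33, 6] -> [33, 23, 6, -39] -> [33, 23, 6, -39] -> [6, -39] -> [-6, 39]
  [40, 43, -38, -47] -> [43, 40, -38, -47] -> [43, 40, -38, -47] -> [-38, -47] -> [38, 47]
  [-36, 49, -46, 5, -36, -33, 32, -15, -3, 16] -> [49, 32, 16, 5, -3, -15, -33, -36, -36, -46] -> [49, 32, 16, 5, -3, -15, -33, -36, -46] -> [5, -3, -15, -33, -36, -46] -> [-5, 3, 15, 33, 36, 46]
  [47, 16, -30] -> [47, 16, -30] -> [47, 16, -30] -> [-30] -> [30]

[-2, -1, 7, 11, 20, 37]; [50]; [-6, 39]; [38, 47]; [-5, 3, 15, 33, 36, 46]; [30]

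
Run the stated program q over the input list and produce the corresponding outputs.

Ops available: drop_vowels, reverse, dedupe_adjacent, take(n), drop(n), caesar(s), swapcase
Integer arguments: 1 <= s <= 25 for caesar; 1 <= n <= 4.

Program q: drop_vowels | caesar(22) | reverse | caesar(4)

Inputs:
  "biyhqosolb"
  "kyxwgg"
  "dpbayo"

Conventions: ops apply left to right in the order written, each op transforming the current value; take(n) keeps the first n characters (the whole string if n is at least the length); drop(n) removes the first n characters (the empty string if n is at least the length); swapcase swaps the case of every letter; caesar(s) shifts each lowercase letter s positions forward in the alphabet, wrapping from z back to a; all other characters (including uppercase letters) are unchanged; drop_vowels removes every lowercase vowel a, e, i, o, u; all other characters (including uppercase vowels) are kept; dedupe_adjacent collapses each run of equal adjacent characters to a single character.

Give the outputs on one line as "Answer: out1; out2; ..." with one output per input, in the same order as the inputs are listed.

"blsqhyb"; "ggwxyk"; "ybpd"

Execution, op by op:
  "biyhqosolb" -> "byhqslb" -> "xudmohx" -> "xhomdux" -> "blsqhyb"
  "kyxwgg" -> "kyxwgg" -> "gutscc" -> "ccstug" -> "ggwxyk"
  "dpbayo" -> "dpby" -> "zlxu" -> "uxlz" -> "ybpd"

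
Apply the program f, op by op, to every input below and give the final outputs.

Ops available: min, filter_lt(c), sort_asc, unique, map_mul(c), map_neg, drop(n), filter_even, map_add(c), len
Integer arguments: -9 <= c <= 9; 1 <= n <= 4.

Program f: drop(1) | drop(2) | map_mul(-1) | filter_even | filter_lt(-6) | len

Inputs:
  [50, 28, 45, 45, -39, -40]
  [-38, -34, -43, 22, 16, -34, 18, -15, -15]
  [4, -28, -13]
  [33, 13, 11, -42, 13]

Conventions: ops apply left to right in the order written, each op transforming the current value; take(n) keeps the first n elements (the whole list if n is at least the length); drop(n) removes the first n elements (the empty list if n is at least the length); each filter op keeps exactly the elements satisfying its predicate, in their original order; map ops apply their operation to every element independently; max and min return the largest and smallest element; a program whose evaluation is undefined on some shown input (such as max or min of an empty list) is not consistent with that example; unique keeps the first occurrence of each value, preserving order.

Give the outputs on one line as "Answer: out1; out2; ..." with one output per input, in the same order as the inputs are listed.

0; 3; 0; 0

Execution, op by op:
  [50, 28, 45, 45, -39, -40] -> [28, 45, 45, -39, -40] -> [45, -39, -40] -> [-45, 39, 40] -> [40] -> [] -> 0
  [-38, -34, -43, 22, 16, -34, 18, -15, -15] -> [-34, -43, 22, 16, -34, 18, -15, -15] -> [22, 16, -34, 18, -15, -15] -> [-22, -16, 34, -18, 15, 15] -> [-22, -16, 34, -18] -> [-22, -16, -18] -> 3
  [4, -28, -13] -> [-28, -13] -> [] -> [] -> [] -> [] -> 0
  [33, 13, 11, -42, 13] -> [13, 11, -42, 13] -> [-42, 13] -> [42, -13] -> [42] -> [] -> 0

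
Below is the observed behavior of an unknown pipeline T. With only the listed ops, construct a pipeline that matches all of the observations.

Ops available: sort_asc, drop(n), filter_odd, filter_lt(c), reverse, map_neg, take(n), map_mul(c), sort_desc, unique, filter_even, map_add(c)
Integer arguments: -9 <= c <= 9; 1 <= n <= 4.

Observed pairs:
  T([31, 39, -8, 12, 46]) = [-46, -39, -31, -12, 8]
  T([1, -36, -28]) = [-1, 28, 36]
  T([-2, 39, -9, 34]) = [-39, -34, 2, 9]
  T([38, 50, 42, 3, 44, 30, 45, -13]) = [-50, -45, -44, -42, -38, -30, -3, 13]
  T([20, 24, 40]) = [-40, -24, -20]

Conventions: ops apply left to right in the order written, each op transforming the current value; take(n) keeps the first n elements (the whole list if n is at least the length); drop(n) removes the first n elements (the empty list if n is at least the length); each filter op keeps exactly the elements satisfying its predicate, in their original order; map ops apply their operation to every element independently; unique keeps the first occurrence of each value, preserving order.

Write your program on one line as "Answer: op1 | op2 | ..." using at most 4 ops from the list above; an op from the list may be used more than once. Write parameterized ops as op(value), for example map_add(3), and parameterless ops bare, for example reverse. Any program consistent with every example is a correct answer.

reverse | sort_desc | map_neg

Check, running the answer program on each example:
  [31, 39, -8, 12, 46] -> [46, 12, -8, 39, 31] -> [46, 39, 31, 12, -8] -> [-46, -39, -31, -12, 8]
  [1, -36, -28] -> [-28, -36, 1] -> [1, -28, -36] -> [-1, 28, 36]
  [-2, 39, -9, 34] -> [34, -9, 39, -2] -> [39, 34, -2, -9] -> [-39, -34, 2, 9]
  [38, 50, 42, 3, 44, 30, 45, -13] -> [-13, 45, 30, 44, 3, 42, 50, 38] -> [50, 45, 44, 42, 38, 30, 3, -13] -> [-50, -45, -44, -42, -38, -30, -3, 13]
  [20, 24, 40] -> [40, 24, 20] -> [40, 24, 20] -> [-40, -24, -20]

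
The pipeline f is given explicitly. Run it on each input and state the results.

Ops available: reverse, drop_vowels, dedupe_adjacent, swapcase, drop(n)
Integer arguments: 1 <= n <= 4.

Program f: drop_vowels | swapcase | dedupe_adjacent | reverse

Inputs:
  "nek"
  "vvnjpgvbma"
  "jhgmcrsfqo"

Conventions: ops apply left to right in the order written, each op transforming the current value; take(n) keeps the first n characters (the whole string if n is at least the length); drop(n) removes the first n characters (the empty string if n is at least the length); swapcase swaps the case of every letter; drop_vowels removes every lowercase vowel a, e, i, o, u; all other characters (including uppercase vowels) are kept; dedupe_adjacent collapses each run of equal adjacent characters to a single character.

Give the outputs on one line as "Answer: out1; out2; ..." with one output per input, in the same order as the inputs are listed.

"KN"; "MBVGPJNV"; "QFSRCMGHJ"

Execution, op by op:
  "nek" -> "nk" -> "NK" -> "NK" -> "KN"
  "vvnjpgvbma" -> "vvnjpgvbm" -> "VVNJPGVBM" -> "VNJPGVBM" -> "MBVGPJNV"
  "jhgmcrsfqo" -> "jhgmcrsfq" -> "JHGMCRSFQ" -> "JHGMCRSFQ" -> "QFSRCMGHJ"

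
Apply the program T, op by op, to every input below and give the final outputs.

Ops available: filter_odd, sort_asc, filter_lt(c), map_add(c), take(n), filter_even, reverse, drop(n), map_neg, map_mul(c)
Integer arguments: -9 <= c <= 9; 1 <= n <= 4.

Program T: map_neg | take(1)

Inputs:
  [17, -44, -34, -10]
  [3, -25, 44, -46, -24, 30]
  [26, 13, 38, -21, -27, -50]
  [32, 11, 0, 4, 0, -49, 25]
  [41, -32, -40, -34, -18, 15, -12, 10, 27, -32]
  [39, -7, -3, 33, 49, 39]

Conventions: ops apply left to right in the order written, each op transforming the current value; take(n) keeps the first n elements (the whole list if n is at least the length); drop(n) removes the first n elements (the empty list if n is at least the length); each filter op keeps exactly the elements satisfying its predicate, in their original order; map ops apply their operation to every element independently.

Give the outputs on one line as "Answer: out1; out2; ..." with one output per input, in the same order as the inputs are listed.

[-17]; [-3]; [-26]; [-32]; [-41]; [-39]

Execution, op by op:
  [17, -44, -34, -10] -> [-17, 44, 34, 10] -> [-17]
  [3, -25, 44, -46, -24, 30] -> [-3, 25, -44, 46, 24, -30] -> [-3]
  [26, 13, 38, -21, -27, -50] -> [-26, -13, -38, 21, 27, 50] -> [-26]
  [32, 11, 0, 4, 0, -49, 25] -> [-32, -11, 0, -4, 0, 49, -25] -> [-32]
  [41, -32, -40, -34, -18, 15, -12, 10, 27, -32] -> [-41, 32, 40, 34, 18, -15, 12, -10, -27, 32] -> [-41]
  [39, -7, -3, 33, 49, 39] -> [-39, 7, 3, -33, -49, -39] -> [-39]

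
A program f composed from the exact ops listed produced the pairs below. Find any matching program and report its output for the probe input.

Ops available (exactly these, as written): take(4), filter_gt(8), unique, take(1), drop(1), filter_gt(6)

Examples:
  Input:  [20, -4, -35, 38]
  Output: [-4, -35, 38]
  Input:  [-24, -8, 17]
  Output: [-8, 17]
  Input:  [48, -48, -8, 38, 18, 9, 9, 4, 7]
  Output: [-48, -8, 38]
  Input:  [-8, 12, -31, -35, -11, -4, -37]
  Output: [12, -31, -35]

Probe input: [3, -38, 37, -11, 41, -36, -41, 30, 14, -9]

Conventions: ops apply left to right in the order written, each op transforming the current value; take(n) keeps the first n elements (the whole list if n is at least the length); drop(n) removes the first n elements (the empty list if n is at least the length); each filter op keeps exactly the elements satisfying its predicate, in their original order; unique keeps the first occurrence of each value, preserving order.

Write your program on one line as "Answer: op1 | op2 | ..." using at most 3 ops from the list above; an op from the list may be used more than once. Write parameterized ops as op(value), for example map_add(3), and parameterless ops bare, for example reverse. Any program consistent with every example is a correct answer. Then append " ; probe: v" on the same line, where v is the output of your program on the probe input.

take(4) | drop(1) ; probe: [-38, 37, -11]

Check, running the answer program on each example:
  [20, -4, -35, 38] -> [20, -4, -35, 38] -> [-4, -35, 38]
  [-24, -8, 17] -> [-24, -8, 17] -> [-8, 17]
  [48, -48, -8, 38, 18, 9, 9, 4, 7] -> [48, -48, -8, 38] -> [-48, -8, 38]
  [-8, 12, -31, -35, -11, -4, -37] -> [-8, 12, -31, -35] -> [12, -31, -35]
  probe: [3, -38, 37, -11, 41, -36, -41, 30, 14, -9] -> [3, -38, 37, -11] -> [-38, 37, -11]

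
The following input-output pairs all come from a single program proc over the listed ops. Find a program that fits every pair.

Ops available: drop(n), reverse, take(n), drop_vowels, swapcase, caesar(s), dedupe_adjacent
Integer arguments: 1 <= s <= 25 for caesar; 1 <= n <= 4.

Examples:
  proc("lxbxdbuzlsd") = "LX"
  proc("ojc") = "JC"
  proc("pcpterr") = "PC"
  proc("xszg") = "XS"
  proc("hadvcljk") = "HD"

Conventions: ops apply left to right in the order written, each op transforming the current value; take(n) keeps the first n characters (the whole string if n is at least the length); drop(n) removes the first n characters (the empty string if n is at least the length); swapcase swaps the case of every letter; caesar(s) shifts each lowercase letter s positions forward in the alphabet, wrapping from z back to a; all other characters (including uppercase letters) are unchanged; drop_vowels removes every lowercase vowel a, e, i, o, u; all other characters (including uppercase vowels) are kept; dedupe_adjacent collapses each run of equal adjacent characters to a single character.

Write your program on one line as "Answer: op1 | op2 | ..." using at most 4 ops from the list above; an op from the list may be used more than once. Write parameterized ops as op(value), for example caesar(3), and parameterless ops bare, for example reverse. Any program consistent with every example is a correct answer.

dedupe_adjacent | drop_vowels | take(2) | swapcase

Check, running the answer program on each example:
  "lxbxdbuzlsd" -> "lxbxdbuzlsd" -> "lxbxdbzlsd" -> "lx" -> "LX"
  "ojc" -> "ojc" -> "jc" -> "jc" -> "JC"
  "pcpterr" -> "pcpter" -> "pcptr" -> "pc" -> "PC"
  "xszg" -> "xszg" -> "xszg" -> "xs" -> "XS"
  "hadvcljk" -> "hadvcljk" -> "hdvcljk" -> "hd" -> "HD"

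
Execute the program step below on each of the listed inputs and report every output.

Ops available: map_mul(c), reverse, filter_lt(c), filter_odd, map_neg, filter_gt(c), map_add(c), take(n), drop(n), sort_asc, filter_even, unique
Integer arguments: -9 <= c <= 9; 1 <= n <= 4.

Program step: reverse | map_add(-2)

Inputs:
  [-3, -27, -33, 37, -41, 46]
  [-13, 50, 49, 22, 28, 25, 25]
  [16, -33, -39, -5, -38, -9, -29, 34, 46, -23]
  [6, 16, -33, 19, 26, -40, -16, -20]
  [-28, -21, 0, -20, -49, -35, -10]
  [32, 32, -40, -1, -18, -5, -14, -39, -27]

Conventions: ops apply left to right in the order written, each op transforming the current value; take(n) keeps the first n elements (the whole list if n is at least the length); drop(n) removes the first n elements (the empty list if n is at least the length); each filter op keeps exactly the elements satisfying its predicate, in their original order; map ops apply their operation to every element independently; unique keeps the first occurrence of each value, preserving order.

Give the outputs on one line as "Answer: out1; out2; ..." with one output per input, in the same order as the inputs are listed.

[44, -43, 35, -35, -29, -5]; [23, 23, 26, 20, 47, 48, -15]; [-25, 44, 32, -31, -11, -40, -7, -41, -35, 14]; [-22, -18, -42, 24, 17, -35, 14, 4]; [-12, -37, -51, -22, -2, -23, -30]; [-29, -41, -16, -7, -20, -3, -42, 30, 30]

Execution, op by op:
  [-3, -27, -33, 37, -41, 46] -> [46, -41, 37, -33, -27, -3] -> [44, -43, 35, -35, -29, -5]
  [-13, 50, 49, 22, 28, 25, 25] -> [25, 25, 28, 22, 49, 50, -13] -> [23, 23, 26, 20, 47, 48, -15]
  [16, -33, -39, -5, -38, -9, -29, 34, 46, -23] -> [-23, 46, 34, -29, -9, -38, -5, -39, -33, 16] -> [-25, 44, 32, -31, -11, -40, -7, -41, -35, 14]
  [6, 16, -33, 19, 26, -40, -16, -20] -> [-20, -16, -40, 26, 19, -33, 16, 6] -> [-22, -18, -42, 24, 17, -35, 14, 4]
  [-28, -21, 0, -20, -49, -35, -10] -> [-10, -35, -49, -20, 0, -21, -28] -> [-12, -37, -51, -22, -2, -23, -30]
  [32, 32, -40, -1, -18, -5, -14, -39, -27] -> [-27, -39, -14, -5, -18, -1, -40, 32, 32] -> [-29, -41, -16, -7, -20, -3, -42, 30, 30]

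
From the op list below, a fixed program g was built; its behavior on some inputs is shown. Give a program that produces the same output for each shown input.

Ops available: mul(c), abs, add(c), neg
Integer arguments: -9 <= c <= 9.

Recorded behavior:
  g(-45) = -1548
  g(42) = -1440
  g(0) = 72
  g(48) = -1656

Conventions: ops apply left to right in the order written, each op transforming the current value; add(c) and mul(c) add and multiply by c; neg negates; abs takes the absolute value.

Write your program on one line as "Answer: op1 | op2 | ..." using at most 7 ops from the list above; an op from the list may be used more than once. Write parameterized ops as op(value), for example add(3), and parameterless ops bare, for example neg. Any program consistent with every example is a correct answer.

mul(-4) | neg | abs | add(-8) | neg | mul(9)

Check, running the answer program on each example:
  -45 -> 180 -> -180 -> 180 -> 172 -> -172 -> -1548
  42 -> -168 -> 168 -> 168 -> 160 -> -160 -> -1440
  0 -> 0 -> 0 -> 0 -> -8 -> 8 -> 72
  48 -> -192 -> 192 -> 192 -> 184 -> -184 -> -1656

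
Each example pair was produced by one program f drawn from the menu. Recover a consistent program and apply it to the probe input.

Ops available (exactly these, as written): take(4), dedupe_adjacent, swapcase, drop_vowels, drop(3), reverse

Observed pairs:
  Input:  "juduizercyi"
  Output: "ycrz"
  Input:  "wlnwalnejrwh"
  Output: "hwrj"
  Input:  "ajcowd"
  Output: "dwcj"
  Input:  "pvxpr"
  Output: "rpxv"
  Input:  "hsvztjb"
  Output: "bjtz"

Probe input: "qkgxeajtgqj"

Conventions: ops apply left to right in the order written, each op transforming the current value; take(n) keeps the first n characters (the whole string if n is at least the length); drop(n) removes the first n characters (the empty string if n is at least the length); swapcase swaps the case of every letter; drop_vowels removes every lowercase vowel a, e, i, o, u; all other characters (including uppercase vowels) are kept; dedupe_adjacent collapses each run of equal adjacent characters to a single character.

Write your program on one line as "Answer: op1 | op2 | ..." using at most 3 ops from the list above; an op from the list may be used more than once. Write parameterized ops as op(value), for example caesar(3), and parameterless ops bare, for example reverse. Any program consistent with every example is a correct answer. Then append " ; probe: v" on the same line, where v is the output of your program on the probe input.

reverse | drop_vowels | take(4) ; probe: "jqgt"

Check, running the answer program on each example:
  "juduizercyi" -> "iycreziuduj" -> "ycrzdj" -> "ycrz"
  "wlnwalnejrwh" -> "hwrjenlawnlw" -> "hwrjnlwnlw" -> "hwrj"
  "ajcowd" -> "dwocja" -> "dwcj" -> "dwcj"
  "pvxpr" -> "rpxvp" -> "rpxvp" -> "rpxv"
  "hsvztjb" -> "bjtzvsh" -> "bjtzvsh" -> "bjtz"
  probe: "qkgxeajtgqj" -> "jqgtjaexgkq" -> "jqgtjxgkq" -> "jqgt"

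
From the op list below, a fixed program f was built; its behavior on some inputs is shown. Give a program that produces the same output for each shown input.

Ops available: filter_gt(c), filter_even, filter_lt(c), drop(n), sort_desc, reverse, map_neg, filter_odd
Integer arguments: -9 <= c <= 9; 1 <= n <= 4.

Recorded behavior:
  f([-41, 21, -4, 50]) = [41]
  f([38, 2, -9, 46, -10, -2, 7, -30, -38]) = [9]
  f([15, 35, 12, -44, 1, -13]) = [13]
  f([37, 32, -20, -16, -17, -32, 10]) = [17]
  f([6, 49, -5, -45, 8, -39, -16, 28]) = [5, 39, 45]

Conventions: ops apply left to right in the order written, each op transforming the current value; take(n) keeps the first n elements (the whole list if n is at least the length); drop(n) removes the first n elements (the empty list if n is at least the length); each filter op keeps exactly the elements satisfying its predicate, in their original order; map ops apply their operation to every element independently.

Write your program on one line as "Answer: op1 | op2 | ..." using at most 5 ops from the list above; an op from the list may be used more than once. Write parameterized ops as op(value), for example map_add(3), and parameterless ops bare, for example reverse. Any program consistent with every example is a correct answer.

sort_desc | filter_lt(1) | filter_odd | map_neg

Check, running the answer program on each example:
  [-41, 21, -4, 50] -> [50, 21, -4, -41] -> [-4, -41] -> [-41] -> [41]
  [38, 2, -9, 46, -10, -2, 7, -30, -38] -> [46, 38, 7, 2, -2, -9, -10, -30, -38] -> [-2, -9, -10, -30, -38] -> [-9] -> [9]
  [15, 35, 12, -44, 1, -13] -> [35, 15, 12, 1, -13, -44] -> [-13, -44] -> [-13] -> [13]
  [37, 32, -20, -16, -17, -32, 10] -> [37, 32, 10, -16, -17, -20, -32] -> [-16, -17, -20, -32] -> [-17] -> [17]
  [6, 49, -5, -45, 8, -39, -16, 28] -> [49, 28, 8, 6, -5, -16, -39, -45] -> [-5, -16, -39, -45] -> [-5, -39, -45] -> [5, 39, 45]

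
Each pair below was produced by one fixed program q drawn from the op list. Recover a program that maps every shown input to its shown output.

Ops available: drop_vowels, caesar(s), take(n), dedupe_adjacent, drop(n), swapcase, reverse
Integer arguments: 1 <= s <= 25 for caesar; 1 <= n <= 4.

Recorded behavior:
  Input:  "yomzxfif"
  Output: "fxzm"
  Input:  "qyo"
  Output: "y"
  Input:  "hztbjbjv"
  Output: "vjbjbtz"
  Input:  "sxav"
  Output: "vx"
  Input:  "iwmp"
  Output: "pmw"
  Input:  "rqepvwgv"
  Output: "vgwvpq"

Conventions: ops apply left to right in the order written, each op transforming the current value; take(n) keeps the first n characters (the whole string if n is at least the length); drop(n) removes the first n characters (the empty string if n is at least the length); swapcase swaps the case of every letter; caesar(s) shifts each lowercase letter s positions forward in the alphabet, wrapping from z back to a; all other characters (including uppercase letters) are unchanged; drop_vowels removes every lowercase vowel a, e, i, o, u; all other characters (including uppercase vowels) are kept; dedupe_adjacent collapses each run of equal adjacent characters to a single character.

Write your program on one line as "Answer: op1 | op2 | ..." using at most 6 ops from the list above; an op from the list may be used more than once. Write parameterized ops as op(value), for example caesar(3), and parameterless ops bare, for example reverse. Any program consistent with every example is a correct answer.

swapcase | drop(1) | swapcase | reverse | drop_vowels | dedupe_adjacent

Check, running the answer program on each example:
  "yomzxfif" -> "YOMZXFIF" -> "OMZXFIF" -> "omzxfif" -> "fifxzmo" -> "ffxzm" -> "fxzm"
  "qyo" -> "QYO" -> "YO" -> "yo" -> "oy" -> "y" -> "y"
  "hztbjbjv" -> "HZTBJBJV" -> "ZTBJBJV" -> "ztbjbjv" -> "vjbjbtz" -> "vjbjbtz" -> "vjbjbtz"
  "sxav" -> "SXAV" -> "XAV" -> "xav" -> "vax" -> "vx" -> "vx"
  "iwmp" -> "IWMP" -> "WMP" -> "wmp" -> "pmw" -> "pmw" -> "pmw"
  "rqepvwgv" -> "RQEPVWGV" -> "QEPVWGV" -> "qepvwgv" -> "vgwvpeq" -> "vgwvpq" -> "vgwvpq"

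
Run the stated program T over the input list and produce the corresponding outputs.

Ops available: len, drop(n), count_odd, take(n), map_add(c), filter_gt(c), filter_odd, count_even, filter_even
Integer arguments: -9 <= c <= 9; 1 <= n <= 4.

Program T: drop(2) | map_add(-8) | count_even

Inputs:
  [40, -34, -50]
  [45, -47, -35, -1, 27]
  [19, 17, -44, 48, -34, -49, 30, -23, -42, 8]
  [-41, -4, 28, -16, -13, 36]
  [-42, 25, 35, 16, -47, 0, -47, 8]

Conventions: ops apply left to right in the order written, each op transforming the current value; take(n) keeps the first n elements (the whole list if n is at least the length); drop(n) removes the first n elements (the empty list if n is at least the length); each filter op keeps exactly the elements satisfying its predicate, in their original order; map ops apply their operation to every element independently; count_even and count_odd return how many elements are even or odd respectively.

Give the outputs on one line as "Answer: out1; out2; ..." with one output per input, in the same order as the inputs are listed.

1; 0; 6; 3; 3

Execution, op by op:
  [40, -34, -50] -> [-50] -> [-58] -> 1
  [45, -47, -35, -1, 27] -> [-35, -1, 27] -> [-43, -9, 19] -> 0
  [19, 17, -44, 48, -34, -49, 30, -23, -42, 8] -> [-44, 48, -34, -49, 30, -23, -42, 8] -> [-52, 40, -42, -57, 22, -31, -50, 0] -> 6
  [-41, -4, 28, -16, -13, 36] -> [28, -16, -13, 36] -> [20, -24, -21, 28] -> 3
  [-42, 25, 35, 16, -47, 0, -47, 8] -> [35, 16, -47, 0, -47, 8] -> [27, 8, -55, -8, -55, 0] -> 3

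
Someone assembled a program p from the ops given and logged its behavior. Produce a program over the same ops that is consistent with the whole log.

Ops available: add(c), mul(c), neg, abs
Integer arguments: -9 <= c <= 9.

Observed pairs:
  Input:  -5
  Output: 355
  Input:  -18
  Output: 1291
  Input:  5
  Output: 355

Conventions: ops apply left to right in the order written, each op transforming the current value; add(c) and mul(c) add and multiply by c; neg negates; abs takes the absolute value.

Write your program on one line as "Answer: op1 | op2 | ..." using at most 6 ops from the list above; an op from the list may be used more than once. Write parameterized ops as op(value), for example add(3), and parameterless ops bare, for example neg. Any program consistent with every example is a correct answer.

neg | abs | mul(-8) | mul(9) | add(5) | neg

Check, running the answer program on each example:
  -5 -> 5 -> 5 -> -40 -> -360 -> -355 -> 355
  -18 -> 18 -> 18 -> -144 -> -1296 -> -1291 -> 1291
  5 -> -5 -> 5 -> -40 -> -360 -> -355 -> 355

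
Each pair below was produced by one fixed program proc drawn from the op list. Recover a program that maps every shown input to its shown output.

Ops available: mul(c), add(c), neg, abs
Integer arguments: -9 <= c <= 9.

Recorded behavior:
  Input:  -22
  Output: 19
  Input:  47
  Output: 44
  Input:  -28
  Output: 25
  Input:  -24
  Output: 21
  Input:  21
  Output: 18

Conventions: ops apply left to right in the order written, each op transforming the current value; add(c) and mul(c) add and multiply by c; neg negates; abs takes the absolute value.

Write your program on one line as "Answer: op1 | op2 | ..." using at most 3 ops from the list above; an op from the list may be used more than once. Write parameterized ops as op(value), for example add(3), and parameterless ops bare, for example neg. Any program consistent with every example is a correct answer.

neg | abs | add(-3)

Check, running the answer program on each example:
  -22 -> 22 -> 22 -> 19
  47 -> -47 -> 47 -> 44
  -28 -> 28 -> 28 -> 25
  -24 -> 24 -> 24 -> 21
  21 -> -21 -> 21 -> 18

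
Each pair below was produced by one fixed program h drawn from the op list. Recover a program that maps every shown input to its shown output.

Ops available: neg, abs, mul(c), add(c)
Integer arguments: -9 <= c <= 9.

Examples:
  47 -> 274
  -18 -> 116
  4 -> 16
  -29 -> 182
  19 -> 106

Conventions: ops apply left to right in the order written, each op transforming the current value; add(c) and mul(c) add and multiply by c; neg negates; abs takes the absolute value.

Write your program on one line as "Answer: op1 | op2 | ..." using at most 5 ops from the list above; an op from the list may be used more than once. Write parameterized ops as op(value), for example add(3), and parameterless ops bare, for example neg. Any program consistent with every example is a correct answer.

mul(-3) | add(4) | mul(-2) | abs

Check, running the answer program on each example:
  47 -> -141 -> -137 -> 274 -> 274
  -18 -> 54 -> 58 -> -116 -> 116
  4 -> -12 -> -8 -> 16 -> 16
  -29 -> 87 -> 91 -> -182 -> 182
  19 -> -57 -> -53 -> 106 -> 106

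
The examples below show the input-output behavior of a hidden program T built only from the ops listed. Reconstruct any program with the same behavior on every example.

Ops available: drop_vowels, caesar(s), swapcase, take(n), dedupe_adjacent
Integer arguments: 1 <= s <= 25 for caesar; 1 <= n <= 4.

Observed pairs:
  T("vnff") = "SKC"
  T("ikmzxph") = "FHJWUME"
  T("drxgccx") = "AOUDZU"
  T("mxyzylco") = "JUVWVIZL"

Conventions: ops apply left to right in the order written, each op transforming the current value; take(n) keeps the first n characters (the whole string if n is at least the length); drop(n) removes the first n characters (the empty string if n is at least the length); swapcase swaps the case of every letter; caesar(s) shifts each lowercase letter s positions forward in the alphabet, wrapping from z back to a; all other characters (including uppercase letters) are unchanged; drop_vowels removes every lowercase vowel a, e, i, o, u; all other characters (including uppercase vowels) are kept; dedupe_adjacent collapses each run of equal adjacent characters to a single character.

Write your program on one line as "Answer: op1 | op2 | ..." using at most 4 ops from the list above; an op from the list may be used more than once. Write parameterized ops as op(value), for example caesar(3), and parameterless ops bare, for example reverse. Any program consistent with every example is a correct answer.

caesar(23) | swapcase | dedupe_adjacent

Check, running the answer program on each example:
  "vnff" -> "skcc" -> "SKCC" -> "SKC"
  "ikmzxph" -> "fhjwume" -> "FHJWUME" -> "FHJWUME"
  "drxgccx" -> "aoudzzu" -> "AOUDZZU" -> "AOUDZU"
  "mxyzylco" -> "juvwvizl" -> "JUVWVIZL" -> "JUVWVIZL"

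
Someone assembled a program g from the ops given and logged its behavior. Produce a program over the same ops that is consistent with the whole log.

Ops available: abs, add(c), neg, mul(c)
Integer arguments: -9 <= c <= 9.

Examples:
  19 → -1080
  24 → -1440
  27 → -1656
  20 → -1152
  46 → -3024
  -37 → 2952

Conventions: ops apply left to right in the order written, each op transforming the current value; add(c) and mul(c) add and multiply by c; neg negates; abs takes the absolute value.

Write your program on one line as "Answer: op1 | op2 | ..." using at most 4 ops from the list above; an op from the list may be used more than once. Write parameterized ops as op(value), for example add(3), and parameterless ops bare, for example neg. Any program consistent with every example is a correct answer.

add(-4) | neg | mul(8) | mul(9)

Check, running the answer program on each example:
  19 -> 15 -> -15 -> -120 -> -1080
  24 -> 20 -> -20 -> -160 -> -1440
  27 -> 23 -> -23 -> -184 -> -1656
  20 -> 16 -> -16 -> -128 -> -1152
  46 -> 42 -> -42 -> -336 -> -3024
  -37 -> -41 -> 41 -> 328 -> 2952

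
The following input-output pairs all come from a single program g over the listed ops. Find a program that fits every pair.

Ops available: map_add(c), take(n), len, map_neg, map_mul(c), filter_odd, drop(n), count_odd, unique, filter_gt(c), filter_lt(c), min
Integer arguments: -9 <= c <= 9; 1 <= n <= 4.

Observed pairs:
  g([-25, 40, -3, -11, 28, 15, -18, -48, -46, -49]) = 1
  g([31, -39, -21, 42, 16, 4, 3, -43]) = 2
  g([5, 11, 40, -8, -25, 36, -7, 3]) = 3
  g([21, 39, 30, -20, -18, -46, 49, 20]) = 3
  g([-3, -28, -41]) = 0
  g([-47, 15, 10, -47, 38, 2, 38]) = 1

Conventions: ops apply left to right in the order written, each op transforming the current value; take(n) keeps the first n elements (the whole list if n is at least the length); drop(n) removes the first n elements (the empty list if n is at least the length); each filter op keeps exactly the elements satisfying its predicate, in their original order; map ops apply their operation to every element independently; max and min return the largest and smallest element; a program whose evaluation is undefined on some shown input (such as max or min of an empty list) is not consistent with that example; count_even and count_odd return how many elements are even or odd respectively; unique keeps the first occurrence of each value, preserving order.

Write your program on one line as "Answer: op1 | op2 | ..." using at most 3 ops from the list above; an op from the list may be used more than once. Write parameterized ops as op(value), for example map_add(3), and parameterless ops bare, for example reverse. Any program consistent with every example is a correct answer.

map_mul(5) | filter_gt(4) | count_odd

Check, running the answer program on each example:
  [-25, 40, -3, -11, 28, 15, -18, -48, -46, -49] -> [-125, 200, -15, -55, 140, 75, -90, -240, -230, -245] -> [200, 140, 75] -> 1
  [31, -39, -21, 42, 16, 4, 3, -43] -> [155, -195, -105, 210, 80, 20, 15, -215] -> [155, 210, 80, 20, 15] -> 2
  [5, 11, 40, -8, -25, 36, -7, 3] -> [25, 55, 200, -40, -125, 180, -35, 15] -> [25, 55, 200, 180, 15] -> 3
  [21, 39, 30, -20, -18, -46, 49, 20] -> [105, 195, 150, -100, -90, -230, 245, 100] -> [105, 195, 150, 245, 100] -> 3
  [-3, -28, -41] -> [-15, -140, -205] -> [] -> 0
  [-47, 15, 10, -47, 38, 2, 38] -> [-235, 75, 50, -235, 190, 10, 190] -> [75, 50, 190, 10, 190] -> 1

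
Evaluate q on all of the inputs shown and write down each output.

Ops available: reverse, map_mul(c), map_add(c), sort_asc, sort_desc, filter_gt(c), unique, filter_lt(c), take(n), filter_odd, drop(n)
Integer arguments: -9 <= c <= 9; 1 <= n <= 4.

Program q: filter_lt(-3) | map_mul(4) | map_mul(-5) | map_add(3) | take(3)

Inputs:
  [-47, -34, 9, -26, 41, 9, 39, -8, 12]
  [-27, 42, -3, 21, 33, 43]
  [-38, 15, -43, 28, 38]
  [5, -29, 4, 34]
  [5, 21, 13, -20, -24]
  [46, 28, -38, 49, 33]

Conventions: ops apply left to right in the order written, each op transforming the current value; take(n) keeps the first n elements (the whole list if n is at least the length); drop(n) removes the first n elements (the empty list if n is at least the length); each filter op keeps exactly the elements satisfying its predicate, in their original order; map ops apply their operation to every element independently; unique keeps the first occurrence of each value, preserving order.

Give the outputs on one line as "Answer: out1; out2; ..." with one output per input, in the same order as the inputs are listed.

Execution, op by op:
  [-47, -34, 9, -26, 41, 9, 39, -8, 12] -> [-47, -34, -26, -8] -> [-188, -136, -104, -32] -> [940, 680, 520, 160] -> [943, 683, 523, 163] -> [943, 683, 523]
  [-27, 42, -3, 21, 33, 43] -> [-27] -> [-108] -> [540] -> [543] -> [543]
  [-38, 15, -43, 28, 38] -> [-38, -43] -> [-152, -172] -> [760, 860] -> [763, 863] -> [763, 863]
  [5, -29, 4, 34] -> [-29] -> [-116] -> [580] -> [583] -> [583]
  [5, 21, 13, -20, -24] -> [-20, -24] -> [-80, -96] -> [400, 480] -> [403, 483] -> [403, 483]
  [46, 28, -38, 49, 33] -> [-38] -> [-152] -> [760] -> [763] -> [763]

[943, 683, 523]; [543]; [763, 863]; [583]; [403, 483]; [763]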